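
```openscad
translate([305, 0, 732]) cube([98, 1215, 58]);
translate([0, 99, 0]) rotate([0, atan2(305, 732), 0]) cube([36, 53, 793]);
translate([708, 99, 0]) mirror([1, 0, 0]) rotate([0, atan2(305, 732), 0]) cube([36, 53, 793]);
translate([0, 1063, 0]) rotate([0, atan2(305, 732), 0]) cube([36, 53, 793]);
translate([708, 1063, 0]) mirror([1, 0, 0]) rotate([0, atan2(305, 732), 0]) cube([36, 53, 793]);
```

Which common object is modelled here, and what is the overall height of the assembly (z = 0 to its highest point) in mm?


A sawhorse. The overall height is 790 mm.

A beam across two mirrored pairs of raked legs — a sawhorse. The beam's underside is at z = 732 (matching the legs' vertical rise in atan2(305, 732)) and the beam is 58 mm tall, so its top is at 732 + 58 = 790 mm. The raked legs top out at the beam's underside, so that is the highest point.


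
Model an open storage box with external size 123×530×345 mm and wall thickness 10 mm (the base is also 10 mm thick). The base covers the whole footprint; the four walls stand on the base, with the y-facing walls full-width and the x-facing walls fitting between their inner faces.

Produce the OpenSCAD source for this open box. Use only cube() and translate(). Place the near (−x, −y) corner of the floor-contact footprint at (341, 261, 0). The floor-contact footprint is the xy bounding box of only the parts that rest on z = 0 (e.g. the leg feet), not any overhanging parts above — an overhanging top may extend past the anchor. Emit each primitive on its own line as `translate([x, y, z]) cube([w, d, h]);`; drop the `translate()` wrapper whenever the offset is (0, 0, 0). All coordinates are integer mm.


translate([341, 261, 0]) cube([123, 530, 10]);
translate([341, 261, 10]) cube([123, 10, 335]);
translate([341, 781, 10]) cube([123, 10, 335]);
translate([341, 271, 10]) cube([10, 510, 335]);
translate([454, 271, 10]) cube([10, 510, 335]);


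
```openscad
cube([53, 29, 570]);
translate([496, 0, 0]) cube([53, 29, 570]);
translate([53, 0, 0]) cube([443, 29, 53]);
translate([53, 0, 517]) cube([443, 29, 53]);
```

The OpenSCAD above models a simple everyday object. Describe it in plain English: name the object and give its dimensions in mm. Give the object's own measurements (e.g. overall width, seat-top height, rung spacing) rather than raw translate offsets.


A rectangular picture frame lying in the x–z plane (depth along y). The opening is 443 mm wide (x) by 464 mm tall (z), surrounded by a border 53 mm wide on all four sides. The frame is 29 mm deep and is made of two full-height vertical stiles with two horizontal rails fitted between them.


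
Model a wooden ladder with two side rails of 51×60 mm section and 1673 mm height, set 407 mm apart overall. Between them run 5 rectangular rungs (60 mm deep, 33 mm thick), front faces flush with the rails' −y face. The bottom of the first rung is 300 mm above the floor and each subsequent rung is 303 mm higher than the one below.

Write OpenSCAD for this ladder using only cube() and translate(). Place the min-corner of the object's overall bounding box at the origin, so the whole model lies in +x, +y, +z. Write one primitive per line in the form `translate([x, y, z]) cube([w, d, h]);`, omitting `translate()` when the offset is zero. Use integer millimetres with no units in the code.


// rung span = 407 - 2*51 = 305
// rung[k] z = 300 + k*303
cube([51, 60, 1673]);
translate([356, 0, 0]) cube([51, 60, 1673]);
translate([51, 0, 300]) cube([305, 60, 33]);
translate([51, 0, 603]) cube([305, 60, 33]);
translate([51, 0, 906]) cube([305, 60, 33]);
translate([51, 0, 1209]) cube([305, 60, 33]);
translate([51, 0, 1512]) cube([305, 60, 33]);


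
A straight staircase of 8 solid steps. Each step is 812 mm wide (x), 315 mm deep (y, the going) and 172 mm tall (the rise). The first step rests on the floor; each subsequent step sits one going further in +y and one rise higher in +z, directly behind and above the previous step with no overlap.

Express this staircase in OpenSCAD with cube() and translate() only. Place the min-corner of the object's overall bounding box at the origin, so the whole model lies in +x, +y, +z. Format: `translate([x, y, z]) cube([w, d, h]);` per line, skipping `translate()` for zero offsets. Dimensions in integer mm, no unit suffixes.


cube([812, 315, 172]);
translate([0, 315, 172]) cube([812, 315, 172]);
translate([0, 630, 344]) cube([812, 315, 172]);
translate([0, 945, 516]) cube([812, 315, 172]);
translate([0, 1260, 688]) cube([812, 315, 172]);
translate([0, 1575, 860]) cube([812, 315, 172]);
translate([0, 1890, 1032]) cube([812, 315, 172]);
translate([0, 2205, 1204]) cube([812, 315, 172]);


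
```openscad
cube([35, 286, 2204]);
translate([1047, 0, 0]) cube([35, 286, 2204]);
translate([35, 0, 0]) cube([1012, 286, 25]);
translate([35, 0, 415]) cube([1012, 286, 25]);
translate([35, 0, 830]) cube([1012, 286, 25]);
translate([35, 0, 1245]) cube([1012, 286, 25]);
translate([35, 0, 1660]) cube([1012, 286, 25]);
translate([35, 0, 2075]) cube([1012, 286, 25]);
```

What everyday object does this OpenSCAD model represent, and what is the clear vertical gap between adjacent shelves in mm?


A bookshelf. The clear shelf gap is 390 mm.

Two tall side panels with 6 horizontal boards between them — a bookshelf. The first two shelf undersides are at z = 0 and z = 415; with shelf thickness 25, the clear gap is 415 − 0 − 25 = 390 mm.


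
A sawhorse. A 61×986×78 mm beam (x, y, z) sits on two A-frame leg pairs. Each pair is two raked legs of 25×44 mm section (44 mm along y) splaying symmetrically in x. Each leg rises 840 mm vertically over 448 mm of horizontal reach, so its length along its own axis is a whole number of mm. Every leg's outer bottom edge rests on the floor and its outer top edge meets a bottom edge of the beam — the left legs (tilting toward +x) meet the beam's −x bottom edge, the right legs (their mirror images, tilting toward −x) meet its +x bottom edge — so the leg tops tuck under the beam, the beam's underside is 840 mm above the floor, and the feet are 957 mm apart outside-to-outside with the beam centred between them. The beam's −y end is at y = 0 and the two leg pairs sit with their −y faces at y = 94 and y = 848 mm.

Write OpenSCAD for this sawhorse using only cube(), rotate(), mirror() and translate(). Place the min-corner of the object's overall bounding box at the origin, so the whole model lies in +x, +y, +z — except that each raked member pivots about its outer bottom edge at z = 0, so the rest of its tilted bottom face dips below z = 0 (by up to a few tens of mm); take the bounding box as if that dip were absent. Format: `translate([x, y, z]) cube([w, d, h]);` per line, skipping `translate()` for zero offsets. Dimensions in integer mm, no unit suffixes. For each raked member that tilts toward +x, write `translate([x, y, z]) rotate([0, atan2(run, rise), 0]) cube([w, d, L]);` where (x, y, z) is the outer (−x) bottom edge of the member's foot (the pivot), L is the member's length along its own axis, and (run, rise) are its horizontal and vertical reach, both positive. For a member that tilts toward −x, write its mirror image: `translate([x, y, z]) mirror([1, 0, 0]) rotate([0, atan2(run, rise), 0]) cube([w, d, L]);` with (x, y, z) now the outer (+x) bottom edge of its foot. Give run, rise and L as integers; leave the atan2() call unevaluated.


translate([448, 0, 840]) cube([61, 986, 78]);
translate([0, 94, 0]) rotate([0, atan2(448, 840), 0]) cube([25, 44, 952]);
translate([957, 94, 0]) mirror([1, 0, 0]) rotate([0, atan2(448, 840), 0]) cube([25, 44, 952]);
translate([0, 848, 0]) rotate([0, atan2(448, 840), 0]) cube([25, 44, 952]);
translate([957, 848, 0]) mirror([1, 0, 0]) rotate([0, atan2(448, 840), 0]) cube([25, 44, 952]);


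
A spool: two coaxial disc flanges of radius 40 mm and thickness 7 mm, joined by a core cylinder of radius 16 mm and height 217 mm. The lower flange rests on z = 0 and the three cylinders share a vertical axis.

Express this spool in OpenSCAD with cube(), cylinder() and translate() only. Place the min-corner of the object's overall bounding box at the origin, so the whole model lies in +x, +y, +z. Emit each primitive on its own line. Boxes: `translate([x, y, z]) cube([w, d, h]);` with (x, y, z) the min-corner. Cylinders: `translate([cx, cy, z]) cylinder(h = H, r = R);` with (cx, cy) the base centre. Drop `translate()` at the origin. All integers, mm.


translate([40, 40, 0]) cylinder(h = 7, r = 40);
translate([40, 40, 7]) cylinder(h = 217, r = 16);
translate([40, 40, 224]) cylinder(h = 7, r = 40);


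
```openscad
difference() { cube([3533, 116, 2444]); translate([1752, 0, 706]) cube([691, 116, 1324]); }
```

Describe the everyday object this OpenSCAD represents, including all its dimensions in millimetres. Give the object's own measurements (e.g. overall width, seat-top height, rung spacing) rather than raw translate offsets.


A wall 3533 mm long (x), 116 mm thick (y), 2444 mm tall, with a rectangular window opening cut through it. The opening is 691 mm wide and 1324 mm tall; its sill is at z = 706 mm and its near (−x) edge is 1752 mm from the wall's −x end. The opening passes through the full wall thickness.


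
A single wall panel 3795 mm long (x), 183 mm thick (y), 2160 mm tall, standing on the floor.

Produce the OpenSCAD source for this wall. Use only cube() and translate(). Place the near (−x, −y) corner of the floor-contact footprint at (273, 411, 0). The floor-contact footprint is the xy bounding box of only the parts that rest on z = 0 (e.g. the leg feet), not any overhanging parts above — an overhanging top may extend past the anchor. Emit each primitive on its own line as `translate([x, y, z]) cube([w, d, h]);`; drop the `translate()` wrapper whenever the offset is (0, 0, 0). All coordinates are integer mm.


translate([273, 411, 0]) cube([3795, 183, 2160]);


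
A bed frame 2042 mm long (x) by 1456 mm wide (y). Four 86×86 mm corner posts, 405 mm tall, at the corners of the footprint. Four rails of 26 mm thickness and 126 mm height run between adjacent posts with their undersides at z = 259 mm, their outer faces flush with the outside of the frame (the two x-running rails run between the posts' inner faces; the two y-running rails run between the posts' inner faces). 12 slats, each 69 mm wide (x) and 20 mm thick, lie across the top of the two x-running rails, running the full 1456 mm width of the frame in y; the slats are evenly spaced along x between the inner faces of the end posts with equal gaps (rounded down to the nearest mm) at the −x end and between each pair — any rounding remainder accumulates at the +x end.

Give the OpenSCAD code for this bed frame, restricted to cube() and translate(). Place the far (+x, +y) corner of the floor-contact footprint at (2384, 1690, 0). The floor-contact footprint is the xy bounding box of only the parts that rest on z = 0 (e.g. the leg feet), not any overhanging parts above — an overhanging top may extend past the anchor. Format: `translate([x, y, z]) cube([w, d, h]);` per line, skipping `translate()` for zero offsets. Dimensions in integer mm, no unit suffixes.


translate([342, 234, 0]) cube([86, 86, 405]);
translate([342, 1604, 0]) cube([86, 86, 405]);
translate([2298, 234, 0]) cube([86, 86, 405]);
translate([2298, 1604, 0]) cube([86, 86, 405]);
translate([428, 234, 259]) cube([1870, 26, 126]);
translate([428, 1664, 259]) cube([1870, 26, 126]);
translate([342, 320, 259]) cube([26, 1284, 126]);
translate([2358, 320, 259]) cube([26, 1284, 126]);
translate([508, 234, 385]) cube([69, 1456, 20]);
translate([657, 234, 385]) cube([69, 1456, 20]);
translate([806, 234, 385]) cube([69, 1456, 20]);
translate([955, 234, 385]) cube([69, 1456, 20]);
translate([1104, 234, 385]) cube([69, 1456, 20]);
translate([1253, 234, 385]) cube([69, 1456, 20]);
translate([1402, 234, 385]) cube([69, 1456, 20]);
translate([1551, 234, 385]) cube([69, 1456, 20]);
translate([1700, 234, 385]) cube([69, 1456, 20]);
translate([1849, 234, 385]) cube([69, 1456, 20]);
translate([1998, 234, 385]) cube([69, 1456, 20]);
translate([2147, 234, 385]) cube([69, 1456, 20]);


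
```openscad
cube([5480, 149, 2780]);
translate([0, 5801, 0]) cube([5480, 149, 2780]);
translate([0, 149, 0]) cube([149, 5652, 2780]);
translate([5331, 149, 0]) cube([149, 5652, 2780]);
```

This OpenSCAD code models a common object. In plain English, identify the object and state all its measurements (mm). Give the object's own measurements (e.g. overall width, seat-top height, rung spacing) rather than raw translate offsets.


The wall frame of a small rectangular building: four walls, each 2780 mm tall and 149 mm thick, enclosing a footprint 5480 mm (x) by 5950 mm (y) outside-to-outside, with no floor or roof. The front and back walls (the −y and +y sides) span the full width; the two side walls fit between them.


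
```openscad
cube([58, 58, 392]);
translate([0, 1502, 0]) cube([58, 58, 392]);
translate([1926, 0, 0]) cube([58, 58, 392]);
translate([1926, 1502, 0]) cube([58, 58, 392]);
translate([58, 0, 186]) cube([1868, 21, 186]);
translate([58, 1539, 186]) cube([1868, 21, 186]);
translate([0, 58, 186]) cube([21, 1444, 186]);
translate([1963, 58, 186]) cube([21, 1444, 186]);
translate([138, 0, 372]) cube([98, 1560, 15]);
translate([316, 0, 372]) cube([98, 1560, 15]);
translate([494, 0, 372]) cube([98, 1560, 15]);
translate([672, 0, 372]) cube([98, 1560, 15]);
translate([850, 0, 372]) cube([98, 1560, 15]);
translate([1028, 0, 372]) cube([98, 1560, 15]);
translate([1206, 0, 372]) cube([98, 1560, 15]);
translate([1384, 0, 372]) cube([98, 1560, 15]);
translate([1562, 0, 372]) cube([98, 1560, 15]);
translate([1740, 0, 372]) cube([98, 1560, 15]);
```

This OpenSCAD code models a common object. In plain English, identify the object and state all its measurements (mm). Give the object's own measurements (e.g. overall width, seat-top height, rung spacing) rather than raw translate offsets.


A bed frame 1984 mm long (x) by 1560 mm wide (y). Four 58×58 mm corner posts, 392 mm tall, at the corners of the footprint. Four rails of 21 mm thickness and 186 mm height run between adjacent posts with their undersides at z = 186 mm, their outer faces flush with the outside of the frame (the two x-running rails run between the posts' inner faces; the two y-running rails run between the posts' inner faces). 10 slats, each 98 mm wide (x) and 15 mm thick, lie across the top of the two x-running rails, running the full 1560 mm width of the frame in y; along x they sit between the end posts with a 80 mm gap after the −x posts and between neighbouring slats, leaving 88 mm before the +x posts.


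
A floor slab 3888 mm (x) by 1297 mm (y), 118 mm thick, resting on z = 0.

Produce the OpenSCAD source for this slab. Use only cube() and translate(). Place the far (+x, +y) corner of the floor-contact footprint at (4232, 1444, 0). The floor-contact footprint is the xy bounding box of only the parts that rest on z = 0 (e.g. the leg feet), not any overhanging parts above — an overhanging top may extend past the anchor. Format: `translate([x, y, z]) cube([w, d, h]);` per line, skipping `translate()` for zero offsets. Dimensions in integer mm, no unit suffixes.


translate([344, 147, 0]) cube([3888, 1297, 118]);


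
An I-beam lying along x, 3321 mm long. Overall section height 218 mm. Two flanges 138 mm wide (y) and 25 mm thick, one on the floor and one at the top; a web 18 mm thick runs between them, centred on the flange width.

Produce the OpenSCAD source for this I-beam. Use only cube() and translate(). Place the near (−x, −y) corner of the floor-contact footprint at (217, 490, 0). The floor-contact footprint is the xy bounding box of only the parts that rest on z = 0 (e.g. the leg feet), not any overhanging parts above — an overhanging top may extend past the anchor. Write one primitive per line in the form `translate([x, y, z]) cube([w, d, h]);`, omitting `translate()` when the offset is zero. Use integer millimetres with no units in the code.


translate([217, 490, 0]) cube([3321, 138, 25]);
translate([217, 550, 25]) cube([3321, 18, 168]);
translate([217, 490, 193]) cube([3321, 138, 25]);


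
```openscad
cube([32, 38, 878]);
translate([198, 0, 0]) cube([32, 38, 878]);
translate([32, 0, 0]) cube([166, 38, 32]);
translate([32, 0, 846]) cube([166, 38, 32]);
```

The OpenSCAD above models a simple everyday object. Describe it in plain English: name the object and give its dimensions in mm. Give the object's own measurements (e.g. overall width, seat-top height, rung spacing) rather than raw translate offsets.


A rectangular picture frame lying in the x–z plane (depth along y). The opening is 166 mm wide (x) by 814 mm tall (z), surrounded by a border 32 mm wide on all four sides. The frame is 38 mm deep and is made of two full-height vertical stiles with two horizontal rails fitted between them.


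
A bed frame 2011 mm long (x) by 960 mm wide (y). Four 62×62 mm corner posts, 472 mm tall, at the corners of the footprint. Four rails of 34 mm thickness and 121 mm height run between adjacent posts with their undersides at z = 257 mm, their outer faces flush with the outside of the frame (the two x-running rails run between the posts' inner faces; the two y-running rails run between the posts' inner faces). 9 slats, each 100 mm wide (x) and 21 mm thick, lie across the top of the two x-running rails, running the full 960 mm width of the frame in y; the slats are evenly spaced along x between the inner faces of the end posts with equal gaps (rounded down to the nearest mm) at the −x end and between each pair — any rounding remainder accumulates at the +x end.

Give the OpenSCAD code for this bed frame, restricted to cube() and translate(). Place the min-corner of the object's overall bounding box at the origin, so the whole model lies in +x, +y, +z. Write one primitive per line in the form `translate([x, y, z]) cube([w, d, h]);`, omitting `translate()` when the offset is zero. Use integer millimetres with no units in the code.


// slat z = rail_z + rail_h = 257 + 121 = 378
// slat gap = ⌊(1887 − 9·100) / 10⌋ = 98
cube([62, 62, 472]);
translate([0, 898, 0]) cube([62, 62, 472]);
translate([1949, 0, 0]) cube([62, 62, 472]);
translate([1949, 898, 0]) cube([62, 62, 472]);
translate([62, 0, 257]) cube([1887, 34, 121]);
translate([62, 926, 257]) cube([1887, 34, 121]);
translate([0, 62, 257]) cube([34, 836, 121]);
translate([1977, 62, 257]) cube([34, 836, 121]);
translate([160, 0, 378]) cube([100, 960, 21]);
translate([358, 0, 378]) cube([100, 960, 21]);
translate([556, 0, 378]) cube([100, 960, 21]);
translate([754, 0, 378]) cube([100, 960, 21]);
translate([952, 0, 378]) cube([100, 960, 21]);
translate([1150, 0, 378]) cube([100, 960, 21]);
translate([1348, 0, 378]) cube([100, 960, 21]);
translate([1546, 0, 378]) cube([100, 960, 21]);
translate([1744, 0, 378]) cube([100, 960, 21]);


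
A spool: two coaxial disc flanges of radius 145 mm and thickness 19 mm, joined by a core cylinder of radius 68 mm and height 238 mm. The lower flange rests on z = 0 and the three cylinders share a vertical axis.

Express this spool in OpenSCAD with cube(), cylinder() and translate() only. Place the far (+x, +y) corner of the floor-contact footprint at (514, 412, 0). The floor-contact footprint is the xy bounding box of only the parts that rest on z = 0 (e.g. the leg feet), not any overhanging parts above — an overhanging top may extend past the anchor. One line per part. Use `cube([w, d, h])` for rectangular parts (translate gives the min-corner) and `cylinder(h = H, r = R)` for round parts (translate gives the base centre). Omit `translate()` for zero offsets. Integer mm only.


translate([369, 267, 0]) cylinder(h = 19, r = 145);
translate([369, 267, 19]) cylinder(h = 238, r = 68);
translate([369, 267, 257]) cylinder(h = 19, r = 145);


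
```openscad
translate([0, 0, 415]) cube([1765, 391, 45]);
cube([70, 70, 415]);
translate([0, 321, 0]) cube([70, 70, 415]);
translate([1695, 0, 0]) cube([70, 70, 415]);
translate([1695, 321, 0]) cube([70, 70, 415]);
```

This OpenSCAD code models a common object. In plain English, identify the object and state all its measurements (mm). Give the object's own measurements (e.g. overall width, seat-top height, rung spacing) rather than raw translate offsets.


A long wooden bench with a 1765 mm (x) × 391 mm (y) seat, 45 mm thick, its top surface 460 mm above the floor. Four 70 mm square legs at the seat corners, flush with the edges, run from z = 0 to the seat underside.


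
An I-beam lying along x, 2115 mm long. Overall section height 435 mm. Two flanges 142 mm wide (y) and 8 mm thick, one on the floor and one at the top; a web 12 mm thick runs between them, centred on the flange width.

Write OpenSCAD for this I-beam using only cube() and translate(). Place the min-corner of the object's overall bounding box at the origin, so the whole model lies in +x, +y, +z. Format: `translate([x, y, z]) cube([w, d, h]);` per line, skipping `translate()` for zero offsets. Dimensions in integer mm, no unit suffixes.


cube([2115, 142, 8]);
translate([0, 65, 8]) cube([2115, 12, 419]);
translate([0, 0, 427]) cube([2115, 142, 8]);


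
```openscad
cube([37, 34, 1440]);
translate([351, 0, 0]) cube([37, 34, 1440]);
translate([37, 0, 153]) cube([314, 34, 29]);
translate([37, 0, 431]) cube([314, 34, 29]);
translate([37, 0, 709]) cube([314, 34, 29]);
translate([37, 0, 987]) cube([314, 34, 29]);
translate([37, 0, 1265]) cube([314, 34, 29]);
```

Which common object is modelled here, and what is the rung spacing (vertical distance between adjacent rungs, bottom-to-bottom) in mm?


A ladder. The rung spacing is 278 mm.

Two tall 37×34 posts with 5 short bars between them — a ladder. Adjacent rungs sit at z = 153 and z = 431, so the spacing is 431 − 153 = 278 mm.


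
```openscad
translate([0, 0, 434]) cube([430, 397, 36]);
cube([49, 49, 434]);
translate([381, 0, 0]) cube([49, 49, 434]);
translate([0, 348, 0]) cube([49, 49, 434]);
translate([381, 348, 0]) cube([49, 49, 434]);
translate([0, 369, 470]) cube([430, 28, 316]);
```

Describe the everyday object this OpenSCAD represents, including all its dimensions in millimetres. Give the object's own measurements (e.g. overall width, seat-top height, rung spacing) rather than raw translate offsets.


A chair. The seat is a 430×397×36 mm slab with its top at z = 470 mm, on four 49×49 mm corner legs (flush with the seat edges, standing on z = 0). A flat backrest 28 mm thick, 316 mm tall, spans the full seat width and rises from the seat top along its +y edge, rear face flush with the rear of the seat.


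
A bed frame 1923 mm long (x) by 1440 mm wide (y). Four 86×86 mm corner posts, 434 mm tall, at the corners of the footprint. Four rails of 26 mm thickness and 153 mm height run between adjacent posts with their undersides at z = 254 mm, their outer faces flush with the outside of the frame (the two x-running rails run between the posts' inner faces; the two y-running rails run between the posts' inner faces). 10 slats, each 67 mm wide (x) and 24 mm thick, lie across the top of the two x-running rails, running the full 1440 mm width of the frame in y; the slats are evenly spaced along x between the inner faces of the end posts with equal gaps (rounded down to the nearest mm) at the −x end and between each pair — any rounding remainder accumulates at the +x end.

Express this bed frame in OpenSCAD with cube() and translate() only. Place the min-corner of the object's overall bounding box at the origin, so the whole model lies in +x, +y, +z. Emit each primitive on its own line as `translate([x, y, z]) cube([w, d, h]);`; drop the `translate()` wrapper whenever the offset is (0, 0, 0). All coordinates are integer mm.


cube([86, 86, 434]);
translate([0, 1354, 0]) cube([86, 86, 434]);
translate([1837, 0, 0]) cube([86, 86, 434]);
translate([1837, 1354, 0]) cube([86, 86, 434]);
translate([86, 0, 254]) cube([1751, 26, 153]);
translate([86, 1414, 254]) cube([1751, 26, 153]);
translate([0, 86, 254]) cube([26, 1268, 153]);
translate([1897, 86, 254]) cube([26, 1268, 153]);
translate([184, 0, 407]) cube([67, 1440, 24]);
translate([349, 0, 407]) cube([67, 1440, 24]);
translate([514, 0, 407]) cube([67, 1440, 24]);
translate([679, 0, 407]) cube([67, 1440, 24]);
translate([844, 0, 407]) cube([67, 1440, 24]);
translate([1009, 0, 407]) cube([67, 1440, 24]);
translate([1174, 0, 407]) cube([67, 1440, 24]);
translate([1339, 0, 407]) cube([67, 1440, 24]);
translate([1504, 0, 407]) cube([67, 1440, 24]);
translate([1669, 0, 407]) cube([67, 1440, 24]);


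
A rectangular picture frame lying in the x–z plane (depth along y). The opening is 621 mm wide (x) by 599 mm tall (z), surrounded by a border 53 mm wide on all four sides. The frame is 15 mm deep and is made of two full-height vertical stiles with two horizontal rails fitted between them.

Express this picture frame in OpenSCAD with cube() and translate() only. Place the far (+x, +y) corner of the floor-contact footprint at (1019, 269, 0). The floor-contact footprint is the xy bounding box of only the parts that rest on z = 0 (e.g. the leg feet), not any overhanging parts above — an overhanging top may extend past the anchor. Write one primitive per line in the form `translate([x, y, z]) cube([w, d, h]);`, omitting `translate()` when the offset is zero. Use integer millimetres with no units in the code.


translate([292, 254, 0]) cube([53, 15, 705]);
translate([966, 254, 0]) cube([53, 15, 705]);
translate([345, 254, 0]) cube([621, 15, 53]);
translate([345, 254, 652]) cube([621, 15, 53]);


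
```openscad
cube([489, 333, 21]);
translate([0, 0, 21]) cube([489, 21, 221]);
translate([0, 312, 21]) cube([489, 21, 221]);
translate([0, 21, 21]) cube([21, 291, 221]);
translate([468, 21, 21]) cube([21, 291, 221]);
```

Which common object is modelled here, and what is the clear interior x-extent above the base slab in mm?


An open box. The internal width is 447 mm.

A 489×333 base slab with four walls standing on it — an open box. The base is 489 mm wide and the walls are 21 mm thick, so the internal width is 489 − 2 × 21 = 447 mm.


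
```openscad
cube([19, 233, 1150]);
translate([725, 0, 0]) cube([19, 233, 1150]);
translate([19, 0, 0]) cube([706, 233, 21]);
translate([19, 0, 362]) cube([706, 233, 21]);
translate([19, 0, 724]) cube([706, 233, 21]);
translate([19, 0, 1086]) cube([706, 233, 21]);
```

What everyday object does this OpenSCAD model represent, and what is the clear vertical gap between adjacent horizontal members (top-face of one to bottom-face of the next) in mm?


A bookshelf. The clear shelf gap is 341 mm.

Two tall side panels with 4 horizontal boards between them — a bookshelf. The first two shelf undersides are at z = 0 and z = 362; with shelf thickness 21, the clear gap is 362 − 0 − 21 = 341 mm.


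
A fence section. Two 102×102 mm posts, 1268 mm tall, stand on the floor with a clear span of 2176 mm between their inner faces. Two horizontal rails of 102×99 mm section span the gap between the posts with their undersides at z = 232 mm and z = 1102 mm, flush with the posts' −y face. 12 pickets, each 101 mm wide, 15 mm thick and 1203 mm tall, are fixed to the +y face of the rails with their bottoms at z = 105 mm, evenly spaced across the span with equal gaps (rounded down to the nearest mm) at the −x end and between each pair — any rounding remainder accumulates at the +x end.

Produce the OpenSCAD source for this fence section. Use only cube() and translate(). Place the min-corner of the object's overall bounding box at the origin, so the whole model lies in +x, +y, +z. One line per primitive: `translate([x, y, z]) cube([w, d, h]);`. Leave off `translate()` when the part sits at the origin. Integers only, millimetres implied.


cube([102, 102, 1268]);
translate([2278, 0, 0]) cube([102, 102, 1268]);
translate([102, 0, 232]) cube([2176, 102, 99]);
translate([102, 0, 1102]) cube([2176, 102, 99]);
translate([176, 102, 105]) cube([101, 15, 1203]);
translate([351, 102, 105]) cube([101, 15, 1203]);
translate([526, 102, 105]) cube([101, 15, 1203]);
translate([701, 102, 105]) cube([101, 15, 1203]);
translate([876, 102, 105]) cube([101, 15, 1203]);
translate([1051, 102, 105]) cube([101, 15, 1203]);
translate([1226, 102, 105]) cube([101, 15, 1203]);
translate([1401, 102, 105]) cube([101, 15, 1203]);
translate([1576, 102, 105]) cube([101, 15, 1203]);
translate([1751, 102, 105]) cube([101, 15, 1203]);
translate([1926, 102, 105]) cube([101, 15, 1203]);
translate([2101, 102, 105]) cube([101, 15, 1203]);


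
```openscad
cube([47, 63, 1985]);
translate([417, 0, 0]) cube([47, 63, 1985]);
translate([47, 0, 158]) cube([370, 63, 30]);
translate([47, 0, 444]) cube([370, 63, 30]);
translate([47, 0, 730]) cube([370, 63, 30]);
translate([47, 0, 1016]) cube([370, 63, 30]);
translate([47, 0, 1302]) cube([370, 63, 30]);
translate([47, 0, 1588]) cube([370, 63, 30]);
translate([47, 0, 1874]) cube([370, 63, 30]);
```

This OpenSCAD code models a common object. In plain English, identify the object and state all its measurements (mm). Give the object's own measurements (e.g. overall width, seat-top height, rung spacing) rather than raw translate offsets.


A straight ladder. Two 47×63 mm vertical rails, 1985 mm tall, stand 464 mm apart (outside-to-outside) with their front faces coplanar on the −y side. 7 rungs, each 63 mm deep and 30 mm tall, span between the inner faces of the rails, front faces flush with the rails. The lowest rung's underside is at z = 158 mm and rungs are spaced 286 mm apart (underside to underside).


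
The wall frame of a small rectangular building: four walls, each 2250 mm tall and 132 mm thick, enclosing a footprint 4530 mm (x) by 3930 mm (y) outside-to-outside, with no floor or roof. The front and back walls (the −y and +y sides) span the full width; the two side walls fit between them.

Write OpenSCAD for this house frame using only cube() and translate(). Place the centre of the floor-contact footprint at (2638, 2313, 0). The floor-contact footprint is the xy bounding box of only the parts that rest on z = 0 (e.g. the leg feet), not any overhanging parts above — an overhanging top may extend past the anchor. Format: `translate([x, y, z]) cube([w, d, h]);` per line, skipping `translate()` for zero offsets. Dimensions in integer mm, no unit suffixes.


translate([373, 348, 0]) cube([4530, 132, 2250]);
translate([373, 4146, 0]) cube([4530, 132, 2250]);
translate([373, 480, 0]) cube([132, 3666, 2250]);
translate([4771, 480, 0]) cube([132, 3666, 2250]);


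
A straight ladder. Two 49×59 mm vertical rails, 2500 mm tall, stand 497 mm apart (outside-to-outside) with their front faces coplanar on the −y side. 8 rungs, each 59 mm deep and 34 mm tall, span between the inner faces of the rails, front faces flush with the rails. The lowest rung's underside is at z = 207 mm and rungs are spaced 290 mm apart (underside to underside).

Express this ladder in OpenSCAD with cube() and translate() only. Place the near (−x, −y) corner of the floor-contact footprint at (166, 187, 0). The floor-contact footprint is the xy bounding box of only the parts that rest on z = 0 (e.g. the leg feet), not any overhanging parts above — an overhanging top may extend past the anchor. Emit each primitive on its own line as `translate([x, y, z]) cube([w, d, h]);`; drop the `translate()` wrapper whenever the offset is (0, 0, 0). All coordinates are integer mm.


translate([166, 187, 0]) cube([49, 59, 2500]);
translate([614, 187, 0]) cube([49, 59, 2500]);
translate([215, 187, 207]) cube([399, 59, 34]);
translate([215, 187, 497]) cube([399, 59, 34]);
translate([215, 187, 787]) cube([399, 59, 34]);
translate([215, 187, 1077]) cube([399, 59, 34]);
translate([215, 187, 1367]) cube([399, 59, 34]);
translate([215, 187, 1657]) cube([399, 59, 34]);
translate([215, 187, 1947]) cube([399, 59, 34]);
translate([215, 187, 2237]) cube([399, 59, 34]);


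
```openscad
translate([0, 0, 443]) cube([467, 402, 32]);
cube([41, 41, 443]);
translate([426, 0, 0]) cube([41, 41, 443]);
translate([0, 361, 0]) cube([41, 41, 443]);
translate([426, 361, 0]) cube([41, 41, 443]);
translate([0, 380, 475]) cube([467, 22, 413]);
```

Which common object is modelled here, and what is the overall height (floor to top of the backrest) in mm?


A chair. The overall height is 888 mm.

A slab on four corner posts with a tall panel at the back — a chair. The seat slab sits at z = 443 with thickness 32, and the 413 mm backrest starts at the seat top, so the overall height is 443 + 32 + 413 = 888 mm.


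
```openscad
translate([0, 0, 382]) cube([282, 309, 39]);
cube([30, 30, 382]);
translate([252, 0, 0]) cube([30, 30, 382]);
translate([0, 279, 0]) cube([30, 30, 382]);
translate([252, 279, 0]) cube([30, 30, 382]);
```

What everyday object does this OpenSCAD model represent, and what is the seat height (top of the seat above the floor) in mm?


A stool. The seat height is 421 mm.

A 282×309×39 slab at z = 382 on four corner posts — a stool. The seat top is 382 + 39 = 421 mm.


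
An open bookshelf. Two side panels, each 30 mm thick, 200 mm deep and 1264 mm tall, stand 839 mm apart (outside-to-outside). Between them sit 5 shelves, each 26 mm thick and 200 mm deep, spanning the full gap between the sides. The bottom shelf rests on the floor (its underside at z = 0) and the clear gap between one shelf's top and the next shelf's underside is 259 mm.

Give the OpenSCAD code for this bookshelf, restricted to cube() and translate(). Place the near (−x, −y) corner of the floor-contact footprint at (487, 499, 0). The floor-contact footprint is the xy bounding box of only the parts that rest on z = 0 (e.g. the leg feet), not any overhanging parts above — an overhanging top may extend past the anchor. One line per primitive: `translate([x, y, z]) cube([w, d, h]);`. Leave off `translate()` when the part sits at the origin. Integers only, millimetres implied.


translate([487, 499, 0]) cube([30, 200, 1264]);
translate([1296, 499, 0]) cube([30, 200, 1264]);
translate([517, 499, 0]) cube([779, 200, 26]);
translate([517, 499, 285]) cube([779, 200, 26]);
translate([517, 499, 570]) cube([779, 200, 26]);
translate([517, 499, 855]) cube([779, 200, 26]);
translate([517, 499, 1140]) cube([779, 200, 26]);


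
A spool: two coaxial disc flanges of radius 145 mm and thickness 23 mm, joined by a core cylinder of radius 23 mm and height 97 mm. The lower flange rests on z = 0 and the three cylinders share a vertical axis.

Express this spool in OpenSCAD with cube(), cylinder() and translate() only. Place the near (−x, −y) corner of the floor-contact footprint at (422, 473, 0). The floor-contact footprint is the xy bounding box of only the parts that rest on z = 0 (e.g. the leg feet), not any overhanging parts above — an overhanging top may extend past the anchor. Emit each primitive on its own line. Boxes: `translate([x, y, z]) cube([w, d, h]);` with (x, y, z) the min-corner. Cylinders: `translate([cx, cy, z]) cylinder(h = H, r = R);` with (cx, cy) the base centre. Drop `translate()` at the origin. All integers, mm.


translate([567, 618, 0]) cylinder(h = 23, r = 145);
translate([567, 618, 23]) cylinder(h = 97, r = 23);
translate([567, 618, 120]) cylinder(h = 23, r = 145);


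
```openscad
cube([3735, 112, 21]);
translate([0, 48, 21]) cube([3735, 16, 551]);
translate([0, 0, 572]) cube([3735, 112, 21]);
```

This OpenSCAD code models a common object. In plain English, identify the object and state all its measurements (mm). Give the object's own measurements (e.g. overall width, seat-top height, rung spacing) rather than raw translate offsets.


An I-beam lying along x, 3735 mm long. Overall section height 593 mm. Two flanges 112 mm wide (y) and 21 mm thick, one on the floor and one at the top; a web 16 mm thick runs between them, centred on the flange width.


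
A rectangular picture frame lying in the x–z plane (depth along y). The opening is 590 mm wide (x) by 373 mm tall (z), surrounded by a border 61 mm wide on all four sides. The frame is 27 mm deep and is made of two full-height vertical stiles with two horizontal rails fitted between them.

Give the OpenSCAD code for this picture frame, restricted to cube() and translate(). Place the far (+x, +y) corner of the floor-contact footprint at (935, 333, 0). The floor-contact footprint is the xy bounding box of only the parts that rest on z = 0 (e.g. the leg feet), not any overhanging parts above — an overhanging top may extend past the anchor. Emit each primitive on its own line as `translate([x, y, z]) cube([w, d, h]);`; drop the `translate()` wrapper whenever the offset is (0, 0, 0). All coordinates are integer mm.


translate([223, 306, 0]) cube([61, 27, 495]);
translate([874, 306, 0]) cube([61, 27, 495]);
translate([284, 306, 0]) cube([590, 27, 61]);
translate([284, 306, 434]) cube([590, 27, 61]);


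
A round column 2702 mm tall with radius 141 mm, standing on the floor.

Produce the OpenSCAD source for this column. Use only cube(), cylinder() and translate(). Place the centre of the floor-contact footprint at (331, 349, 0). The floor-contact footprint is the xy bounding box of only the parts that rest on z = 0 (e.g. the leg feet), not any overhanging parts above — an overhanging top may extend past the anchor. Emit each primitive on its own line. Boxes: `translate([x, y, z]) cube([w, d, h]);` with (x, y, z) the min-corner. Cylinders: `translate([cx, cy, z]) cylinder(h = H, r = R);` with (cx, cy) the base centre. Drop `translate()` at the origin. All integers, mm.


translate([331, 349, 0]) cylinder(h = 2702, r = 141);


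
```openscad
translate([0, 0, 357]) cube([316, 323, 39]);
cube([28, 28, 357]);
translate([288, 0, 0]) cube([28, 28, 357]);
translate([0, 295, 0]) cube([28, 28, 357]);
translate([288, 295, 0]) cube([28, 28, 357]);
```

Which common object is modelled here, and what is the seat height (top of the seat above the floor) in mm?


A stool. The seat height is 396 mm.

A 316×323×39 slab at z = 357 on four corner posts — a stool. The seat top is 357 + 39 = 396 mm.


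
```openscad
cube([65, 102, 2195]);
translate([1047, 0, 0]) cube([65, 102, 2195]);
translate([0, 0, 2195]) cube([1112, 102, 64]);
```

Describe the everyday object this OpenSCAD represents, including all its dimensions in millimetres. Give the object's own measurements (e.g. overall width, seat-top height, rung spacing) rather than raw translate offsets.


A door frame. The clear opening is 982 mm wide and 2195 mm high. Two 65 mm wide jambs, 102 mm deep, stand either side of the opening from the floor to the top of the opening. A 64 mm thick head sits across the top of both jambs, spanning the full outside width of the frame.


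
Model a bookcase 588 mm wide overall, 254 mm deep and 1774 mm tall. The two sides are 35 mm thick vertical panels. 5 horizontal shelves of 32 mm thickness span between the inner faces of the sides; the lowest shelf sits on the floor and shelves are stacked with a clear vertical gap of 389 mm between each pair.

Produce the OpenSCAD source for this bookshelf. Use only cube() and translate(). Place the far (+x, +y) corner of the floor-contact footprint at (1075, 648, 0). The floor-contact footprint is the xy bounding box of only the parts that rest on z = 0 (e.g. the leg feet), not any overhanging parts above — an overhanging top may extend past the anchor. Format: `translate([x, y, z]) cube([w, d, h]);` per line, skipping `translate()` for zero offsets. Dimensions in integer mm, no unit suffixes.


translate([487, 394, 0]) cube([35, 254, 1774]);
translate([1040, 394, 0]) cube([35, 254, 1774]);
translate([522, 394, 0]) cube([518, 254, 32]);
translate([522, 394, 421]) cube([518, 254, 32]);
translate([522, 394, 842]) cube([518, 254, 32]);
translate([522, 394, 1263]) cube([518, 254, 32]);
translate([522, 394, 1684]) cube([518, 254, 32]);


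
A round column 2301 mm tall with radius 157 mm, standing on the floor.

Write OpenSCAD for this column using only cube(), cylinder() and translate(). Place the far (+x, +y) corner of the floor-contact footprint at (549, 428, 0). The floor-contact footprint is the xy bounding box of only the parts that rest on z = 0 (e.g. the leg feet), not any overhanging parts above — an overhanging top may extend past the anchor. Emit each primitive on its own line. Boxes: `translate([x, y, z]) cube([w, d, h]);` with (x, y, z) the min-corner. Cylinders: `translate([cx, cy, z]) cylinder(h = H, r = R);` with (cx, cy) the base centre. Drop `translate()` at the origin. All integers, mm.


translate([392, 271, 0]) cylinder(h = 2301, r = 157);
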